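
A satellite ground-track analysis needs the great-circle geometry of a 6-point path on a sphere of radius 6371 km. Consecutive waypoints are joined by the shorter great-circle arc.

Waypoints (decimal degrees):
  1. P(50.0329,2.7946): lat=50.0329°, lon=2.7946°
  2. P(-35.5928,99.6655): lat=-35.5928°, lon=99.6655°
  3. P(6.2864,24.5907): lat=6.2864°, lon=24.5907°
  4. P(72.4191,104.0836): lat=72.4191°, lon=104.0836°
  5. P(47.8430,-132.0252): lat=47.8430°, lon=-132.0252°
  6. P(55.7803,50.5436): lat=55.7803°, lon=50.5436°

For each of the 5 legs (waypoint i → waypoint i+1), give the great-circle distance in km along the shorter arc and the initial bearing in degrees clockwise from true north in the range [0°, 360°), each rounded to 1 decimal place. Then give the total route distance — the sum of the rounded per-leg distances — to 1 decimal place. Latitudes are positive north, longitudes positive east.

Leg 1: dist=13406.5 km, bearing=110.3°
Leg 2: dist=9084.0 km, bearing=283.9°
Leg 3: dist=8989.4 km, bearing=17.5°
Leg 4: dist=5958.3 km, bearing=43.8°
Leg 5: dist=8490.2 km, bearing=358.5°
Total: 45928.4 km

Leg 1: φ1=0.8732388, φ2=-0.6212116, Δφ=-1.4944504, Δλ=1.6907162 rad; a=sin²(Δφ/2)+cosφ1·cosφ2·sin²(Δλ/2)=0.7542787386; c=2·atan2(√a, √(1-a))=2.104304937; dist=6371·c=13406.527 ≈ 13406.5 km; running total=13406.5 km
Leg 1 bearing: y=sinΔλ·cosφ2=0.80733388, x=cosφ1·sinφ2-sinφ1·cosφ2·cosΔλ=-0.29930135; θ=atan2(y, x)=110.3412° ≈ 110.3°
Leg 2: φ1=-0.6212116, φ2=0.1097184, Δφ=0.7309299, Δλ=-1.3103024 rad; a=sin²(Δφ/2)+cosφ1·cosφ2·sin²(Δλ/2)=0.4277752054; c=2·atan2(√a, √(1-a))=1.425839621; dist=6371·c=9084.024 ≈ 9084.0 km; running total=22490.5 km
Leg 2 bearing: y=sinΔλ·cosφ2=-0.96045273, x=cosφ1·sinφ2-sinφ1·cosφ2·cosΔλ=0.23804384; θ=atan2(y, x)=-76.0800° <0 so +360° → 283.9200° ≈ 283.9°
Leg 3: φ1=0.1097184, φ2=1.2639517, Δφ=1.1542334, Δλ=1.3874128 rad; a=sin²(Δφ/2)+cosφ1·cosφ2·sin²(Δλ/2)=0.4204329572; c=2·atan2(√a, √(1-a))=1.410982827; dist=6371·c=8989.372 ≈ 8989.4 km; running total=31479.9 km
Leg 3 bearing: y=sinΔλ·cosφ2=0.29698741, x=cosφ1·sinφ2-sinφ1·cosφ2·cosΔλ=0.94152792; θ=atan2(y, x)=17.5069° ≈ 17.5°
Leg 4: φ1=1.2639517, φ2=0.8350179, Δφ=-0.4289339, Δλ=-4.1208760 rad; a=sin²(Δφ/2)+cosφ1·cosφ2·sin²(Δλ/2)=0.2031804560; c=2·atan2(√a, √(1-a))=0.935222873; dist=6371·c=5958.305 ≈ 5958.3 km; running total=37438.2 km
Leg 4 bearing: y=sinΔλ·cosφ2=0.55713221, x=cosφ1·sinφ2-sinφ1·cosφ2·cosΔλ=0.58068609; θ=atan2(y, x)=43.8141° ≈ 43.8°
Leg 5: φ1=0.8350179, φ2=0.9735499, Δφ=0.1385320, Δλ=3.1864267 rad; a=sin²(Δφ/2)+cosφ1·cosφ2·sin²(Δλ/2)=0.3820416827; c=2·atan2(√a, √(1-a))=1.332634607; dist=6371·c=8490.215 ≈ 8490.2 km; running total=45928.4 km
Leg 5 bearing: y=sinΔλ·cosφ2=-0.02520476, x=cosφ1·sinφ2-sinφ1·cosφ2·cosΔλ=0.97144638; θ=atan2(y, x)=-1.4862° <0 so +360° → 358.5138° ≈ 358.5°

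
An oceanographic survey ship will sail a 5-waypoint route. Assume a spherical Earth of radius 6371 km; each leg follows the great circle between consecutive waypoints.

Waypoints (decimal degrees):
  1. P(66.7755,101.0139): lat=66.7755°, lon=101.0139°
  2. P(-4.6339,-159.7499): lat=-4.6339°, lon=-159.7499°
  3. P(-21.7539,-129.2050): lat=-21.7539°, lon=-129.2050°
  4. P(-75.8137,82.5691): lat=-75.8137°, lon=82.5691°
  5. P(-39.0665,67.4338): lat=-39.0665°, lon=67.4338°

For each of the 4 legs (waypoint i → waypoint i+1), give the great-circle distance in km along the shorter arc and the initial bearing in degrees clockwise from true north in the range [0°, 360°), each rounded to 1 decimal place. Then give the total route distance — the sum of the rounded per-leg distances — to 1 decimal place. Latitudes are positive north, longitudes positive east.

Leg 1: φ1=1.1654523, φ2=-0.0808768, Δφ=-1.2463291, Δλ=-4.5511869 rad; a=sin²(Δφ/2)+cosφ1·cosφ2·sin²(Δλ/2)=0.5686639392; c=2·atan2(√a, √(1-a))=1.708559553; dist=6371·c=10885.233 ≈ 10885.2 km; running total=10885.2 km
Leg 1 bearing: y=sinΔλ·cosφ2=0.98380869, x=cosφ1·sinφ2-sinφ1·cosφ2·cosΔλ=0.11515869; θ=atan2(y, x)=83.3237° ≈ 83.3°
Leg 2: φ1=-0.0808768, φ2=-0.3796772, Δφ=-0.2988004, Δλ=0.5331091 rad; a=sin²(Δφ/2)+cosφ1·cosφ2·sin²(Δλ/2)=0.0863873540; c=2·atan2(√a, √(1-a))=0.596645089; dist=6371·c=3801.226 ≈ 3801.2 km; running total=14686.4 km
Leg 2 bearing: y=sinΔλ·cosφ2=0.47202066, x=cosφ1·sinφ2-sinφ1·cosφ2·cosΔλ=-0.30478650; θ=atan2(y, x)=122.8506° ≈ 122.9°
Leg 3: φ1=-0.3796772, φ2=-1.3231987, Δφ=-0.9435215, Δλ=3.6961553 rad; a=sin²(Δφ/2)+cosφ1·cosφ2·sin²(Δλ/2)=0.4170952864; c=2·atan2(√a, √(1-a))=1.404217583; dist=6371·c=8946.270 ≈ 8946.3 km; running total=23632.7 km
Leg 3 bearing: y=sinΔλ·cosφ2=-0.12904983, x=cosφ1·sinφ2-sinφ1·cosφ2·cosΔλ=-0.97767754; θ=atan2(y, x)=-172.4806° <0 so +360° → 187.5194° ≈ 187.5°
Leg 4: φ1=-1.3231987, φ2=-0.6818391, Δφ=0.6413596, Δλ=-0.2641608 rad; a=sin²(Δφ/2)+cosφ1·cosφ2·sin²(Δλ/2)=0.1026587015; c=2·atan2(√a, √(1-a))=0.652311809; dist=6371·c=4155.879 ≈ 4155.9 km; running total=27788.6 km
Leg 4 bearing: y=sinΔλ·cosφ2=-0.20272141, x=cosφ1·sinφ2-sinφ1·cosφ2·cosΔλ=0.57217445; θ=atan2(y, x)=-19.5092° <0 so +360° → 340.4908° ≈ 340.5°

Leg 1: dist=10885.2 km, bearing=83.3°
Leg 2: dist=3801.2 km, bearing=122.9°
Leg 3: dist=8946.3 km, bearing=187.5°
Leg 4: dist=4155.9 km, bearing=340.5°
Total: 27788.6 km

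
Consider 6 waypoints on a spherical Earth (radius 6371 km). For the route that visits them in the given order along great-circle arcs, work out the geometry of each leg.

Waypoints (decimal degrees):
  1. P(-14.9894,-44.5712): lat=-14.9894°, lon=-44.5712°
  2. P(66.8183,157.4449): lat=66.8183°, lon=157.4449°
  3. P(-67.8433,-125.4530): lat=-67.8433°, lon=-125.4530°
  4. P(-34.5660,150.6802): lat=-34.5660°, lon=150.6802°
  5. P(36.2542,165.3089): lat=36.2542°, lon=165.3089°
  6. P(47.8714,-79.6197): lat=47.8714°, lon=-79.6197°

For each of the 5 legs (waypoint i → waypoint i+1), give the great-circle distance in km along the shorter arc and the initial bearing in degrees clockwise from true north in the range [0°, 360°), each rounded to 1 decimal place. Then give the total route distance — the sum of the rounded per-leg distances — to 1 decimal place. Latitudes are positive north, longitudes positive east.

Leg 1: φ1=-0.2616144, φ2=1.1661993, Δφ=1.4278137, Δλ=3.5258461 rad; a=sin²(Δφ/2)+cosφ1·cosφ2·sin²(Δλ/2)=0.7951416323; c=2·atan2(√a, √(1-a))=2.202206047; dist=6371·c=14030.255 ≈ 14030.3 km; running total=14030.3 km
Leg 1 bearing: y=sinΔλ·cosφ2=-0.14756581, x=cosφ1·sinφ2-sinφ1·cosφ2·cosΔλ=0.79359309; θ=atan2(y, x)=-10.5336° <0 so +360° → 349.4664° ≈ 349.5°
Leg 2: φ1=1.1661993, φ2=-1.1840890, Δφ=-2.3502883, Δλ=-4.9374998 rad; a=sin²(Δφ/2)+cosφ1·cosφ2·sin²(Δλ/2)=0.9091202311; c=2·atan2(√a, √(1-a))=2.529139919; dist=6371·c=16113.150 ≈ 16113.2 km; running total=30143.5 km
Leg 2 bearing: y=sinΔλ·cosφ2=0.36762547, x=cosφ1·sinφ2-sinφ1·cosφ2·cosΔλ=-0.44196613; θ=atan2(y, x)=140.2465° ≈ 140.2°
Leg 3: φ1=-1.1840890, φ2=-0.6032905, Δφ=0.5807985, Δλ=4.8194335 rad; a=sin²(Δφ/2)+cosφ1·cosφ2·sin²(Δλ/2)=0.2206798910; c=2·atan2(√a, √(1-a))=0.978050890; dist=6371·c=6231.162 ≈ 6231.2 km; running total=36374.7 km
Leg 3 bearing: y=sinΔλ·cosφ2=-0.81875980, x=cosφ1·sinφ2-sinφ1·cosφ2·cosΔλ=-0.13248964; θ=atan2(y, x)=-99.1918° <0 so +360° → 260.8082° ≈ 260.8°
Leg 4: φ1=-0.6032905, φ2=0.6327552, Δφ=1.2360457, Δλ=0.2553190 rad; a=sin²(Δφ/2)+cosφ1·cosφ2·sin²(Δλ/2)=0.3464964826; c=2·atan2(√a, √(1-a))=1.258749734; dist=6371·c=8019.495 ≈ 8019.5 km; running total=44394.2 km
Leg 4 bearing: y=sinΔλ·cosφ2=0.20365991, x=cosφ1·sinφ2-sinφ1·cosφ2·cosΔλ=0.92966086; θ=atan2(y, x)=12.3565° ≈ 12.4°
Leg 5: φ1=0.6327552, φ2=0.8355135, Δφ=0.2027584, Δλ=-4.2748105 rad; a=sin²(Δφ/2)+cosφ1·cosφ2·sin²(Δλ/2)=0.3953174472; c=2·atan2(√a, √(1-a))=1.359870696; dist=6371·c=8663.736 ≈ 8663.7 km; running total=53057.9 km
Leg 5 bearing: y=sinΔλ·cosφ2=0.60759471, x=cosφ1·sinφ2-sinφ1·cosφ2·cosΔλ=0.76615594; θ=atan2(y, x)=38.4159° ≈ 38.4°

Leg 1: dist=14030.3 km, bearing=349.5°
Leg 2: dist=16113.2 km, bearing=140.2°
Leg 3: dist=6231.2 km, bearing=260.8°
Leg 4: dist=8019.5 km, bearing=12.4°
Leg 5: dist=8663.7 km, bearing=38.4°
Total: 53057.9 km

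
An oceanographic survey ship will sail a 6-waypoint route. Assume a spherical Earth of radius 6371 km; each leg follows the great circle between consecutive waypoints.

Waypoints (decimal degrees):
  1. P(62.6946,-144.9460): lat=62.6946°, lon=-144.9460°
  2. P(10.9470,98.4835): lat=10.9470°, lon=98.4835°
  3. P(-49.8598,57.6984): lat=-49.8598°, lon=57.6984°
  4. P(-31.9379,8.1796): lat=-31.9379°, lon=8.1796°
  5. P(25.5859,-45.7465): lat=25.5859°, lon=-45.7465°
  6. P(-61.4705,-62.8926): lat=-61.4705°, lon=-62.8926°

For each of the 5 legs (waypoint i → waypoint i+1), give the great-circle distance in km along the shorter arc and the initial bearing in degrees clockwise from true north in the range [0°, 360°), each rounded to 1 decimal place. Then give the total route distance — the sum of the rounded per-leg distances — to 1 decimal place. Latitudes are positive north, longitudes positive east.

Leg 1: φ1=1.0942272, φ2=0.1910612, Δφ=-0.9031660, Δλ=4.2486463 rad; a=sin²(Δφ/2)+cosφ1·cosφ2·sin²(Δλ/2)=0.5163579987; c=2·atan2(√a, √(1-a))=1.603518163; dist=6371·c=10216.014 ≈ 10216.0 km; running total=10216.0 km
Leg 1 bearing: y=sinΔλ·cosφ2=-0.87810978, x=cosφ1·sinφ2-sinφ1·cosφ2·cosΔλ=0.47733938; θ=atan2(y, x)=-61.4716° <0 so +360° → 298.5284° ≈ 298.5°
Leg 2: φ1=0.1910612, φ2=-0.8702177, Δφ=-1.0612789, Δλ=-0.7118343 rad; a=sin²(Δφ/2)+cosφ1·cosφ2·sin²(Δλ/2)=0.3329706980; c=2·atan2(√a, √(1-a))=1.230190047; dist=6371·c=7837.541 ≈ 7837.5 km; running total=18053.5 km
Leg 2 bearing: y=sinΔλ·cosφ2=-0.42110731, x=cosφ1·sinφ2-sinφ1·cosφ2·cosΔλ=-0.84325173; θ=atan2(y, x)=-153.4631° <0 so +360° → 206.5369° ≈ 206.5°
Leg 3: φ1=-0.8702177, φ2=-0.5574215, Δφ=0.3127962, Δλ=-0.8642661 rad; a=sin²(Δφ/2)+cosφ1·cosφ2·sin²(Δλ/2)=0.1202185432; c=2·atan2(√a, √(1-a))=0.708155468; dist=6371·c=4511.658 ≈ 4511.7 km; running total=22565.2 km
Leg 3 bearing: y=sinΔλ·cosφ2=-0.64547800, x=cosφ1·sinφ2-sinφ1·cosφ2·cosΔλ=0.08013946; θ=atan2(y, x)=-82.9226° <0 so +360° → 277.0774° ≈ 277.1°
Leg 4: φ1=-0.5574215, φ2=0.4465582, Δφ=1.0039797, Δλ=-0.9411880 rad; a=sin²(Δφ/2)+cosφ1·cosφ2·sin²(Δλ/2)=0.3888818687; c=2·atan2(√a, √(1-a))=1.346688834; dist=6371·c=8579.755 ≈ 8579.8 km; running total=31145.0 km
Leg 4 bearing: y=sinΔλ·cosφ2=-0.72899945, x=cosφ1·sinφ2-sinφ1·cosφ2·cosΔλ=0.64743404; θ=atan2(y, x)=-48.3913° <0 so +360° → 311.6087° ≈ 311.6°
Leg 5: φ1=0.4465582, φ2=-1.0728626, Δφ=-1.5194208, Δλ=-0.2992559 rad; a=sin²(Δφ/2)+cosφ1·cosφ2·sin²(Δλ/2)=0.4838962224; c=2·atan2(√a, √(1-a))=1.538583201; dist=6371·c=9802.314 ≈ 9802.3 km; running total=40947.3 km
Leg 5 bearing: y=sinΔλ·cosφ2=-0.14080420, x=cosφ1·sinφ2-sinφ1·cosφ2·cosΔλ=-0.98951344; θ=atan2(y, x)=-171.9014° <0 so +360° → 188.0986° ≈ 188.1°

Leg 1: dist=10216.0 km, bearing=298.5°
Leg 2: dist=7837.5 km, bearing=206.5°
Leg 3: dist=4511.7 km, bearing=277.1°
Leg 4: dist=8579.8 km, bearing=311.6°
Leg 5: dist=9802.3 km, bearing=188.1°
Total: 40947.3 km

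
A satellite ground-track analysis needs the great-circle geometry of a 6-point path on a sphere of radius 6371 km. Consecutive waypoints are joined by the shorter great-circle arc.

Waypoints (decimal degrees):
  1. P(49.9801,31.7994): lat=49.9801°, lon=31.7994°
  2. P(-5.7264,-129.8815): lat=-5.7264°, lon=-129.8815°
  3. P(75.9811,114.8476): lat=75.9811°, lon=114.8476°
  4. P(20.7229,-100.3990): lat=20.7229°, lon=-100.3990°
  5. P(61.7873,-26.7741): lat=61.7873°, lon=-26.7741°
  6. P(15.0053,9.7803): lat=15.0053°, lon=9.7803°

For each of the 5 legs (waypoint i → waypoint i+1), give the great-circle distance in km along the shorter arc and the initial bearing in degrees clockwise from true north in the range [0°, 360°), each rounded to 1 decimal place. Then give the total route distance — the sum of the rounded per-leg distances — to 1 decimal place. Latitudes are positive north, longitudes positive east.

Leg 1: dist=14804.9 km, bearing=334.6°
Leg 2: dist=11288.5 km, bearing=347.1°
Leg 3: dist=8994.9 km, bearing=33.1°
Leg 4: dist=7130.0 km, bearing=30.3°
Leg 5: dist=5947.9 km, bearing=134.3°
Total: 48166.2 km

Leg 1: φ1=0.8723173, φ2=-0.0999445, Δφ=-0.9722618, Δλ=-2.8218640 rad; a=sin²(Δφ/2)+cosφ1·cosφ2·sin²(Δλ/2)=0.8419150189; c=2·atan2(√a, √(1-a))=2.323795343; dist=6371·c=14804.900 ≈ 14804.9 km; running total=14804.9 km
Leg 1 bearing: y=sinΔλ·cosφ2=-0.31274044, x=cosφ1·sinφ2-sinφ1·cosφ2·cosΔλ=0.65921916; θ=atan2(y, x)=-25.3802° <0 so +360° → 334.6198° ≈ 334.6°
Leg 2: φ1=-0.0999445, φ2=1.3261204, Δφ=1.4260649, Δλ=4.2713286 rad; a=sin²(Δφ/2)+cosφ1·cosφ2·sin²(Δλ/2)=0.5998515588; c=2·atan2(√a, √(1-a))=1.771851253; dist=6371·c=11288.464 ≈ 11288.5 km; running total=26093.4 km
Leg 2 bearing: y=sinΔλ·cosφ2=-0.21905927, x=cosφ1·sinφ2-sinφ1·cosφ2·cosΔλ=0.95505586; θ=atan2(y, x)=-12.9184° <0 so +360° → 347.0816° ≈ 347.1°
Leg 3: φ1=1.3261204, φ2=0.3616828, Δφ=-0.9644375, Δλ=-3.7567619 rad; a=sin²(Δφ/2)+cosφ1·cosφ2·sin²(Δλ/2)=0.4208621233; c=2·atan2(√a, √(1-a))=1.411852177; dist=6371·c=8994.910 ≈ 8994.9 km; running total=35088.3 km
Leg 3 bearing: y=sinΔλ·cosφ2=0.53976012, x=cosφ1·sinφ2-sinφ1·cosφ2·cosΔλ=0.82680578; θ=atan2(y, x)=33.1375° ≈ 33.1°
Leg 4: φ1=0.3616828, φ2=1.0783918, Δφ=0.7167090, Δλ=1.2849969 rad; a=sin²(Δφ/2)+cosφ1·cosφ2·sin²(Δλ/2)=0.2817665260; c=2·atan2(√a, √(1-a))=1.119128245; dist=6371·c=7129.966 ≈ 7130.0 km; running total=42218.3 km
Leg 4 bearing: y=sinΔλ·cosφ2=0.45356990, x=cosφ1·sinφ2-sinφ1·cosφ2·cosΔλ=0.77702699; θ=atan2(y, x)=30.2732° ≈ 30.3°
Leg 5: φ1=1.0783918, φ2=0.2618919, Δφ=-0.8164999, Δλ=0.6379946 rad; a=sin²(Δφ/2)+cosφ1·cosφ2·sin²(Δλ/2)=0.2025230453; c=2·atan2(√a, √(1-a))=0.933588023; dist=6371·c=5947.889 ≈ 5947.9 km; running total=48166.2 km
Leg 5 bearing: y=sinΔλ·cosφ2=0.57527739, x=cosφ1·sinφ2-sinφ1·cosφ2·cosΔλ=-0.56132501; θ=atan2(y, x)=134.2967° ≈ 134.3°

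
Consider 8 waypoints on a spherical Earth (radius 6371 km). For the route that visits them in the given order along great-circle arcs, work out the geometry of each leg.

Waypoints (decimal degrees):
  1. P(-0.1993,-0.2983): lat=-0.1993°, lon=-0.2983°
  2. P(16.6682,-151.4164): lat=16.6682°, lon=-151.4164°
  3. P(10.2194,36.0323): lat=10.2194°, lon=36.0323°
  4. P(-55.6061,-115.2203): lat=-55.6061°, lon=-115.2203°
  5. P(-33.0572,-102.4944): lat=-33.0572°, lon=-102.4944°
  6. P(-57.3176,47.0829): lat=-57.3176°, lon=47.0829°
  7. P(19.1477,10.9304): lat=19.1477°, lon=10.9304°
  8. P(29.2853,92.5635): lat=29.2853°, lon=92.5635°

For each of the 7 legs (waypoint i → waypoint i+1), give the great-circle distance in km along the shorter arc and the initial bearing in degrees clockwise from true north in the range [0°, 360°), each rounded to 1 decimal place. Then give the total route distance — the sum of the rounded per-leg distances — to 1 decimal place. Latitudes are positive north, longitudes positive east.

Leg 1: dist=16359.1 km, bearing=301.5°
Leg 2: dist=16915.1 km, bearing=344.2°
Leg 3: dist=14381.0 km, bearing=200.6°
Leg 4: dist=2694.0 km, bearing=26.7°
Leg 5: dist=9568.5 km, bearing=164.1°
Leg 6: dist=9139.6 km, bearing=325.8°
Leg 7: dist=8197.2 km, bearing=64.0°
Total: 77254.5 km

Leg 1: φ1=-0.0034784, φ2=0.2909150, Δφ=0.2943934, Δλ=-2.6375084 rad; a=sin²(Δφ/2)+cosφ1·cosφ2·sin²(Δλ/2)=0.9199089852; c=2·atan2(√a, √(1-a))=2.567744151; dist=6371·c=16359.098 ≈ 16359.1 km; running total=16359.1 km
Leg 1 bearing: y=sinΔλ·cosφ2=-0.46271078, x=cosφ1·sinφ2-sinφ1·cosφ2·cosΔλ=0.28390934; θ=atan2(y, x)=-58.4676° <0 so +360° → 301.5324° ≈ 301.5°
Leg 2: φ1=0.2909150, φ2=0.1783622, Δφ=-0.1125528, Δλ=3.2715970 rad; a=sin²(Δφ/2)+cosφ1·cosφ2·sin²(Δλ/2)=0.9419697914; c=2·atan2(√a, √(1-a))=2.655017672; dist=6371·c=16915.118 ≈ 16915.1 km; running total=33274.2 km
Leg 2 bearing: y=sinΔλ·cosφ2=-0.12758181, x=cosφ1·sinφ2-sinφ1·cosφ2·cosΔλ=0.44985964; θ=atan2(y, x)=-15.8335° <0 so +360° → 344.1665° ≈ 344.2°
Leg 3: φ1=0.1783622, φ2=-0.9705095, Δφ=-1.1488717, Δλ=-2.6398559 rad; a=sin²(Δφ/2)+cosφ1·cosφ2·sin²(Δλ/2)=0.8169003365; c=2·atan2(√a, √(1-a))=2.257253333; dist=6371·c=14380.961 ≈ 14381.0 km; running total=47655.2 km
Leg 3 bearing: y=sinΔλ·cosφ2=-0.27167806, x=cosφ1·sinφ2-sinφ1·cosφ2·cosΔλ=-0.72421526; θ=atan2(y, x)=-159.4372° <0 so +360° → 200.5628° ≈ 200.6°
Leg 4: φ1=-0.9705095, φ2=-0.5769570, Δφ=0.3935525, Δλ=0.2221089 rad; a=sin²(Δφ/2)+cosφ1·cosφ2·sin²(Δλ/2)=0.0440387188; c=2·atan2(√a, √(1-a))=0.422851350; dist=6371·c=2693.986 ≈ 2694.0 km; running total=50349.2 km
Leg 4 bearing: y=sinΔλ·cosφ2=0.18462849, x=cosφ1·sinφ2-sinφ1·cosφ2·cosΔλ=0.36648269; θ=atan2(y, x)=26.7383° ≈ 26.7°
Leg 5: φ1=-0.5769570, φ2=-1.0003808, Δφ=-0.4234239, Δλ=2.6106164 rad; a=sin²(Δφ/2)+cosφ1·cosφ2·sin²(Δλ/2)=0.4655725922; c=2·atan2(√a, √(1-a))=1.501886988; dist=6371·c=9568.522 ≈ 9568.5 km; running total=59917.7 km
Leg 5 bearing: y=sinΔλ·cosφ2=0.27343352, x=cosφ1·sinφ2-sinφ1·cosφ2·cosΔλ=-0.95942333; θ=atan2(y, x)=164.0926° ≈ 164.1°
Leg 6: φ1=-1.0003808, φ2=0.3341904, Δφ=1.3345712, Δλ=-0.6309802 rad; a=sin²(Δφ/2)+cosφ1·cosφ2·sin²(Δλ/2)=0.4320936189; c=2·atan2(√a, √(1-a))=1.434562547; dist=6371·c=9139.598 ≈ 9139.6 km; running total=69057.3 km
Leg 6 bearing: y=sinΔλ·cosφ2=-0.55729892, x=cosφ1·sinφ2-sinφ1·cosφ2·cosΔλ=0.81912930; θ=atan2(y, x)=-34.2296° <0 so +360° → 325.7704° ≈ 325.8°
Leg 7: φ1=0.3341904, φ2=0.5111249, Δφ=0.1769345, Δλ=1.4247664 rad; a=sin²(Δφ/2)+cosφ1·cosφ2·sin²(Δλ/2)=0.3598303880; c=2·atan2(√a, √(1-a))=1.286648841; dist=6371·c=8197.240 ≈ 8197.2 km; running total=77254.5 km
Leg 7 bearing: y=sinΔλ·cosφ2=0.86291165, x=cosφ1·sinφ2-sinφ1·cosφ2·cosΔλ=0.42046808; θ=atan2(y, x)=64.0216° ≈ 64.0°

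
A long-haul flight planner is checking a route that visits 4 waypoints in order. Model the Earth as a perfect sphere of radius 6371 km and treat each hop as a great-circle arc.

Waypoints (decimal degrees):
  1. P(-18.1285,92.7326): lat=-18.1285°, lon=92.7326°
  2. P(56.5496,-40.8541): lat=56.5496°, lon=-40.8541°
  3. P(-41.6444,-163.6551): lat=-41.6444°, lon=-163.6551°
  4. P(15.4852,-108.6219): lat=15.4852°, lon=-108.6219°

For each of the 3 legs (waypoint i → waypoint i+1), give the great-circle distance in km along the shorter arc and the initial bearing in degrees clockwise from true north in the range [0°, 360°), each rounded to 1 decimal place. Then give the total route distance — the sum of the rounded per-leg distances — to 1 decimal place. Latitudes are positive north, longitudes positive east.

Leg 1: dist=14274.5 km, bearing=329.4°
Leg 2: dist=15682.9 km, bearing=267.4°
Leg 3: dist=8494.2 km, bearing=54.3°
Total: 38451.6 km

Leg 1: φ1=-0.3164020, φ2=0.9869767, Δφ=1.3033787, Δλ=-2.3315278 rad; a=sin²(Δφ/2)+cosφ1·cosφ2·sin²(Δλ/2)=0.8103913986; c=2·atan2(√a, √(1-a))=2.240537124; dist=6371·c=14274.462 ≈ 14274.5 km; running total=14274.5 km
Leg 1 bearing: y=sinΔλ·cosφ2=-0.39926255, x=cosφ1·sinφ2-sinφ1·cosφ2·cosΔλ=0.67469855; θ=atan2(y, x)=-30.6155° <0 so +360° → 329.3845° ≈ 329.4°
Leg 2: φ1=0.9869767, φ2=-0.7268319, Δφ=-1.7138086, Δλ=-2.1432818 rad; a=sin²(Δφ/2)+cosφ1·cosφ2·sin²(Δλ/2)=0.8887910512; c=2·atan2(√a, √(1-a))=2.461607577; dist=6371·c=15682.902 ≈ 15682.9 km; running total=29957.4 km
Leg 2 bearing: y=sinΔλ·cosφ2=-0.62813438, x=cosφ1·sinφ2-sinφ1·cosφ2·cosΔλ=-0.02851796; θ=atan2(y, x)=-92.5995° <0 so +360° → 267.4005° ≈ 267.4°
Leg 3: φ1=-0.7268319, φ2=0.2702677, Δφ=0.9970996, Δλ=0.9605105 rad; a=sin²(Δφ/2)+cosφ1·cosφ2·sin²(Δλ/2)=0.3823465074; c=2·atan2(√a, √(1-a))=1.333261917; dist=6371·c=8494.212 ≈ 8494.2 km; running total=38451.6 km
Leg 3 bearing: y=sinΔλ·cosφ2=0.78973654, x=cosφ1·sinφ2-sinφ1·cosφ2·cosΔλ=0.56652169; θ=atan2(y, x)=54.3460° ≈ 54.3°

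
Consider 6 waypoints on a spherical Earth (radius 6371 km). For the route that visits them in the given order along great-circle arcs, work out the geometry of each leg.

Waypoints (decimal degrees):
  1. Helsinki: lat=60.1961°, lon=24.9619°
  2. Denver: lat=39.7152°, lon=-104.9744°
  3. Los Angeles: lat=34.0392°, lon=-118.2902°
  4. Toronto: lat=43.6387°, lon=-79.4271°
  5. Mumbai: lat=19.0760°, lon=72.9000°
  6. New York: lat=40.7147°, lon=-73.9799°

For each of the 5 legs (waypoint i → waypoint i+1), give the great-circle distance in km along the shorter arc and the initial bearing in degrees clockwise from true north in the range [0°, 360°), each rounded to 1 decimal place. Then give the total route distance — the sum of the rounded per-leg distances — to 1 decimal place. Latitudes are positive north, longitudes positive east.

Leg 1: dist=8006.0 km, bearing=321.7°
Leg 2: dist=1340.1 km, bearing=246.1°
Leg 3: dist=3495.2 km, bearing=60.5°
Leg 4: dist=12492.2 km, bearing=28.3°
Leg 5: dist=12537.7 km, bearing=333.3°
Total: 37871.2 km

Leg 1: φ1=1.0506201, φ2=0.6931610, Δφ=-0.3574591, Δλ=-2.2678163 rad; a=sin²(Δφ/2)+cosφ1·cosφ2·sin²(Δλ/2)=0.3454884248; c=2·atan2(√a, √(1-a))=1.256630589; dist=6371·c=8005.993 ≈ 8006.0 km; running total=8006.0 km
Leg 1 bearing: y=sinΔλ·cosφ2=-0.58981377, x=cosφ1·sinφ2-sinφ1·cosφ2·cosΔλ=0.74607265; θ=atan2(y, x)=-38.3284° <0 so +360° → 321.6716° ≈ 321.7°
Leg 2: φ1=0.6931610, φ2=0.5940961, Δφ=-0.0990649, Δλ=-0.2324046 rad; a=sin²(Δφ/2)+cosφ1·cosφ2·sin²(Δλ/2)=0.0110199322; c=2·atan2(√a, √(1-a))=0.210339264; dist=6371·c=1340.071 ≈ 1340.1 km; running total=9346.1 km
Leg 2 bearing: y=sinΔλ·cosφ2=-0.19085419, x=cosφ1·sinφ2-sinφ1·cosφ2·cosΔλ=-0.08466788; θ=atan2(y, x)=-113.9233° <0 so +360° → 246.0767° ≈ 246.1°
Leg 3: φ1=0.5940961, φ2=0.7616390, Δφ=0.1675429, Δλ=0.6782891 rad; a=sin²(Δφ/2)+cosφ1·cosφ2·sin²(Δλ/2)=0.0733740889; c=2·atan2(√a, √(1-a))=0.548606954; dist=6371·c=3495.175 ≈ 3495.2 km; running total=12841.3 km
Leg 3 bearing: y=sinΔλ·cosφ2=0.45409775, x=cosφ1·sinφ2-sinφ1·cosφ2·cosΔλ=0.25643043; θ=atan2(y, x)=60.5464° ≈ 60.5°
Leg 4: φ1=0.7616390, φ2=0.3329390, Δφ=-0.4287000, Δλ=2.6586094 rad; a=sin²(Δφ/2)+cosφ1·cosφ2·sin²(Δλ/2)=0.6900926011; c=2·atan2(√a, √(1-a))=1.960792853; dist=6371·c=12492.211 ≈ 12492.2 km; running total=25333.5 km
Leg 4 bearing: y=sinΔλ·cosφ2=0.43891983, x=cosφ1·sinφ2-sinφ1·cosφ2·cosΔλ=0.81413058; θ=atan2(y, x)=28.3303° ≈ 28.3°
Leg 5: φ1=0.3329390, φ2=0.7106056, Δφ=0.3776666, Δλ=-2.5635379 rad; a=sin²(Δφ/2)+cosφ1·cosφ2·sin²(Δλ/2)=0.6933868702; c=2·atan2(√a, √(1-a))=1.967926808; dist=6371·c=12537.662 ≈ 12537.7 km; running total=37871.2 km
Leg 5 bearing: y=sinΔλ·cosφ2=-0.41415000, x=cosφ1·sinφ2-sinφ1·cosφ2·cosΔλ=0.82394530; θ=atan2(y, x)=-26.6861° <0 so +360° → 333.3139° ≈ 333.3°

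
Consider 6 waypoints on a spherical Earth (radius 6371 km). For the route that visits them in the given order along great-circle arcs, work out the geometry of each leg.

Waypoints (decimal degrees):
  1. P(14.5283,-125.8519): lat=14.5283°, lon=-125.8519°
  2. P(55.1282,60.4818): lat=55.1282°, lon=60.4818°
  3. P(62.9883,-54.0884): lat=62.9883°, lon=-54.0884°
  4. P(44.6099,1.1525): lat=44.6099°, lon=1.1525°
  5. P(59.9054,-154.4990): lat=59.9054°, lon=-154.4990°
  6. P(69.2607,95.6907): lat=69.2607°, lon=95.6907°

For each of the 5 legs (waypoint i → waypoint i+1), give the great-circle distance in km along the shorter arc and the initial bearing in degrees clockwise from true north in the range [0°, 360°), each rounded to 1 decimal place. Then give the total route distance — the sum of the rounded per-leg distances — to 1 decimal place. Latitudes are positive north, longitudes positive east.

Leg 1: φ1=0.2535667, φ2=0.9621686, Δφ=0.7086019, Δλ=3.2521366 rad; a=sin²(Δφ/2)+cosφ1·cosφ2·sin²(Δλ/2)=0.6721347135; c=2·atan2(√a, √(1-a))=1.922256861; dist=6371·c=12246.698 ≈ 12246.7 km; running total=12246.7 km
Leg 1 bearing: y=sinΔλ·cosφ2=-0.06307397, x=cosφ1·sinφ2-sinφ1·cosφ2·cosΔλ=0.93674983; θ=atan2(y, x)=-3.8521° <0 so +360° → 356.1479° ≈ 356.1°
Leg 2: φ1=0.9621686, φ2=1.0993532, Δφ=0.1371846, Δλ=-1.9996272 rad; a=sin²(Δφ/2)+cosφ1·cosφ2·sin²(Δλ/2)=0.1885186022; c=2·atan2(√a, √(1-a))=0.898271786; dist=6371·c=5722.890 ≈ 5722.9 km; running total=17969.6 km
Leg 2 bearing: y=sinΔλ·cosφ2=-0.41304826, x=cosφ1·sinφ2-sinφ1·cosφ2·cosΔλ=0.66431054; θ=atan2(y, x)=-31.8721° <0 so +360° → 328.1279° ≈ 328.1°
Leg 3: φ1=1.0993532, φ2=0.7785896, Δφ=-0.3207636, Δλ=0.9641356 rad; a=sin²(Δφ/2)+cosφ1·cosφ2·sin²(Δλ/2)=0.0949973692; c=2·atan2(√a, √(1-a))=0.626635239; dist=6371·c=3992.293 ≈ 3992.3 km; running total=21961.9 km
Leg 3 bearing: y=sinΔλ·cosφ2=0.58486987, x=cosφ1·sinφ2-sinφ1·cosφ2·cosΔλ=-0.04264634; θ=atan2(y, x)=94.1704° ≈ 94.2°
Leg 4: φ1=0.7785896, φ2=1.0455465, Δφ=0.2669568, Δλ=-2.7166312 rad; a=sin²(Δφ/2)+cosφ1·cosφ2·sin²(Δλ/2)=0.3588053281; c=2·atan2(√a, √(1-a))=1.284512411; dist=6371·c=8183.629 ≈ 8183.6 km; running total=30145.5 km
Leg 4 bearing: y=sinΔλ·cosφ2=-0.20673209, x=cosφ1·sinφ2-sinφ1·cosφ2·cosΔλ=0.93675936; θ=atan2(y, x)=-12.4450° <0 so +360° → 347.5550° ≈ 347.6°
Leg 5: φ1=1.0455465, φ2=1.2088273, Δφ=0.1632808, Δλ=4.3666340 rad; a=sin²(Δφ/2)+cosφ1·cosφ2·sin²(Δλ/2)=0.1255214056; c=2·atan2(√a, √(1-a))=0.724309424; dist=6371·c=4614.575 ≈ 4614.6 km; running total=34760.1 km
Leg 5 bearing: y=sinΔλ·cosφ2=-0.33315974, x=cosφ1·sinφ2-sinφ1·cosφ2·cosΔλ=0.57277196; θ=atan2(y, x)=-30.1849° <0 so +360° → 329.8151° ≈ 329.8°

Leg 1: dist=12246.7 km, bearing=356.1°
Leg 2: dist=5722.9 km, bearing=328.1°
Leg 3: dist=3992.3 km, bearing=94.2°
Leg 4: dist=8183.6 km, bearing=347.6°
Leg 5: dist=4614.6 km, bearing=329.8°
Total: 34760.1 km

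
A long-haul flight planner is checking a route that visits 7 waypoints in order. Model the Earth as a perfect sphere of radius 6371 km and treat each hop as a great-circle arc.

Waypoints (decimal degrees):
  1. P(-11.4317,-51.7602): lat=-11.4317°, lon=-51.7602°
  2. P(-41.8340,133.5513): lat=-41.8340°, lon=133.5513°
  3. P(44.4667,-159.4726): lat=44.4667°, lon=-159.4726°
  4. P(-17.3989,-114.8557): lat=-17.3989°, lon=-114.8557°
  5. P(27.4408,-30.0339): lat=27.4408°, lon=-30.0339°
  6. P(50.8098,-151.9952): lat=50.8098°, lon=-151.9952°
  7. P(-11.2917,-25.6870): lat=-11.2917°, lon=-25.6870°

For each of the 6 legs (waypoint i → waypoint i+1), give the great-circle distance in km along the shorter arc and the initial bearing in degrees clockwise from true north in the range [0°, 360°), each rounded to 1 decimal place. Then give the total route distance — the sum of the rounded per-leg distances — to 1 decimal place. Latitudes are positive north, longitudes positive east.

Leg 1: dist=14067.3 km, bearing=184.9°
Leg 2: dist=11678.3 km, bearing=42.8°
Leg 3: dist=8230.7 km, bearing=135.8°
Leg 4: dist=10398.7 km, bearing=62.3°
Leg 5: dist=9623.1 km, bearing=327.5°
Leg 6: dist=13481.7 km, bearing=67.6°
Total: 67479.8 km

Leg 1: φ1=-0.1995208, φ2=-0.7301410, Δφ=-0.5306202, Δλ=3.2342958 rad; a=sin²(Δφ/2)+cosφ1·cosφ2·sin²(Δλ/2)=0.7974846087; c=2·atan2(√a, √(1-a))=2.208023676; dist=6371·c=14067.319 ≈ 14067.3 km; running total=14067.3 km
Leg 1 bearing: y=sinΔλ·cosφ2=-0.06897242, x=cosφ1·sinφ2-sinφ1·cosφ2·cosΔλ=-0.80078364; θ=atan2(y, x)=-175.0772° <0 so +360° → 184.9228° ≈ 184.9°
Leg 2: φ1=-0.7301410, φ2=0.7760903, Δφ=1.5062314, Δλ=-5.1142318 rad; a=sin²(Δφ/2)+cosφ1·cosφ2·sin²(Δλ/2)=0.6296218396; c=2·atan2(√a, √(1-a))=1.833035354; dist=6371·c=11678.268 ≈ 11678.3 km; running total=25745.6 km
Leg 2 bearing: y=sinΔλ·cosφ2=0.65680900, x=cosφ1·sinφ2-sinφ1·cosφ2·cosΔλ=0.70809227; θ=atan2(y, x)=42.8482° ≈ 42.8°
Leg 3: φ1=0.7760903, φ2=-0.3036681, Δφ=-1.0797584, Δλ=0.7787118 rad; a=sin²(Δφ/2)+cosφ1·cosφ2·sin²(Δλ/2)=0.3623556798; c=2·atan2(√a, √(1-a))=1.291906396; dist=6371·c=8230.736 ≈ 8230.7 km; running total=33976.3 km
Leg 3 bearing: y=sinΔλ·cosφ2=0.67022717, x=cosφ1·sinφ2-sinφ1·cosφ2·cosΔλ=-0.68921093; θ=atan2(y, x)=135.8000° ≈ 135.8°
Leg 4: φ1=-0.3036681, φ2=0.4789323, Δφ=0.7826004, Δλ=1.4804197 rad; a=sin²(Δφ/2)+cosφ1·cosφ2·sin²(Δλ/2)=0.5306824707; c=2·atan2(√a, √(1-a))=1.632199847; dist=6371·c=10398.745 ≈ 10398.7 km; running total=44375.0 km
Leg 4 bearing: y=sinΔλ·cosφ2=0.88386545, x=cosφ1·sinφ2-sinφ1·cosφ2·cosΔλ=0.46369840; θ=atan2(y, x)=62.3173° ≈ 62.3°
Leg 5: φ1=0.4789323, φ2=0.8867983, Δφ=0.4078660, Δλ=-2.1286262 rad; a=sin²(Δφ/2)+cosφ1·cosφ2·sin²(Δλ/2)=0.4698443597; c=2·atan2(√a, √(1-a))=1.510448423; dist=6371·c=9623.067 ≈ 9623.1 km; running total=53998.1 km
Leg 5 bearing: y=sinΔλ·cosφ2=-0.53610488, x=cosφ1·sinφ2-sinφ1·cosφ2·cosΔλ=0.84199412; θ=atan2(y, x)=-32.4853° <0 so +360° → 327.5147° ≈ 327.5°
Leg 6: φ1=0.8867983, φ2=-0.1970773, Δφ=-1.0838756, Δλ=2.2044940 rad; a=sin²(Δφ/2)+cosφ1·cosφ2·sin²(Δλ/2)=0.7593399317; c=2·atan2(√a, √(1-a))=2.116102477; dist=6371·c=13481.689 ≈ 13481.7 km; running total=67479.8 km
Leg 6 bearing: y=sinΔλ·cosφ2=0.79024486, x=cosφ1·sinφ2-sinφ1·cosφ2·cosΔλ=0.32631926; θ=atan2(y, x)=67.5626° ≈ 67.6°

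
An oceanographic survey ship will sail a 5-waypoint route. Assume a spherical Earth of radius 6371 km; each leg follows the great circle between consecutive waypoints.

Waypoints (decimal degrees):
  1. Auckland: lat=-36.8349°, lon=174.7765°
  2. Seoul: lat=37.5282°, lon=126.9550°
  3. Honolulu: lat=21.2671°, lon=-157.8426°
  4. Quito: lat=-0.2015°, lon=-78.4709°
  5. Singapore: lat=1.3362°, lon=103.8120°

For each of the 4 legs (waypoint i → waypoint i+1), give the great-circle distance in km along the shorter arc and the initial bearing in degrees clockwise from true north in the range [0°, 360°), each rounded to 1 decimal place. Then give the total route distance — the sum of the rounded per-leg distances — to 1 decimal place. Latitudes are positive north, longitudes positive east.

Leg 1: φ1=-0.6428903, φ2=0.6549907, Δφ=1.2978809, Δλ=-0.8346426 rad; a=sin²(Δφ/2)+cosφ1·cosφ2·sin²(Δλ/2)=0.4695031623; c=2·atan2(√a, √(1-a))=1.509764770; dist=6371·c=9618.711 ≈ 9618.7 km; running total=9618.7 km
Leg 1 bearing: y=sinΔλ·cosφ2=-0.58769762, x=cosφ1·sinφ2-sinφ1·cosφ2·cosΔλ=0.80677833; θ=atan2(y, x)=-36.0715° <0 so +360° → 323.9285° ≈ 323.9°
Leg 2: φ1=0.6549907, φ2=0.3711809, Δφ=-0.2838097, Δλ=-4.9706558 rad; a=sin²(Δφ/2)+cosφ1·cosφ2·sin²(Δλ/2)=0.2951472185; c=2·atan2(√a, √(1-a))=1.148665059; dist=6371·c=7318.145 ≈ 7318.1 km; running total=16936.8 km
Leg 2 bearing: y=sinΔλ·cosφ2=0.90099236, x=cosφ1·sinφ2-sinφ1·cosφ2·cosΔλ=0.14266789; θ=atan2(y, x)=81.0022° ≈ 81.0°
Leg 3: φ1=0.3711809, φ2=-0.0035168, Δφ=-0.3746978, Δλ=1.3852975 rad; a=sin²(Δφ/2)+cosφ1·cosφ2·sin²(Δλ/2)=0.4147000290; c=2·atan2(√a, √(1-a))=1.399357822; dist=6371·c=8915.309 ≈ 8915.3 km; running total=25852.1 km
Leg 3 bearing: y=sinΔλ·cosφ2=0.98283829, x=cosφ1·sinφ2-sinφ1·cosφ2·cosΔλ=-0.07017514; θ=atan2(y, x)=94.0840° ≈ 94.1°
Leg 4: φ1=-0.0035168, φ2=0.0233211, Δφ=0.0268379, Δλ=3.1814368 rad; a=sin²(Δφ/2)+cosφ1·cosφ2·sin²(Δλ/2)=0.9995052255; c=2·atan2(√a, √(1-a))=3.097101929; dist=6371·c=19731.636 ≈ 19731.6 km; running total=45583.7 km
Leg 4 bearing: y=sinΔλ·cosφ2=-0.03982275, x=cosφ1·sinφ2-sinφ1·cosφ2·cosΔλ=0.01980575; θ=atan2(y, x)=-63.5567° <0 so +360° → 296.4433° ≈ 296.4°

Leg 1: dist=9618.7 km, bearing=323.9°
Leg 2: dist=7318.1 km, bearing=81.0°
Leg 3: dist=8915.3 km, bearing=94.1°
Leg 4: dist=19731.6 km, bearing=296.4°
Total: 45583.7 km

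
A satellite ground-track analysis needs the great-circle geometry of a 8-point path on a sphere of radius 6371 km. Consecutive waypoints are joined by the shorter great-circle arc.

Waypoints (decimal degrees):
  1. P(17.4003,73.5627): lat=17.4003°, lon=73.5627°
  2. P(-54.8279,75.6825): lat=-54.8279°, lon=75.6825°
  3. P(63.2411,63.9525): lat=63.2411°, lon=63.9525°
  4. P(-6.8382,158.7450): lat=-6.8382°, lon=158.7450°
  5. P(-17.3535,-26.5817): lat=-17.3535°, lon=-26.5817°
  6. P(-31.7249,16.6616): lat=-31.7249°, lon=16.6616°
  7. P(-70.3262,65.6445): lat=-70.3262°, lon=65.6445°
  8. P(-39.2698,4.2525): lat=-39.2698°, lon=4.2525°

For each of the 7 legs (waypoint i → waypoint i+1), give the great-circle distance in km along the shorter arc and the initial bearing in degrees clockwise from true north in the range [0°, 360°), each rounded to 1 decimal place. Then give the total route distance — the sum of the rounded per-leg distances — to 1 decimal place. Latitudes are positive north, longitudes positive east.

Leg 1: φ1=0.3036925, φ2=-0.9569274, Δφ=-1.2606199, Δλ=0.0369975 rad; a=sin²(Δφ/2)+cosφ1·cosφ2·sin²(Δλ/2)=0.3475747559; c=2·atan2(√a, √(1-a))=1.261014886; dist=6371·c=8033.926 ≈ 8033.9 km; running total=8033.9 km
Leg 1 bearing: y=sinΔλ·cosφ2=0.02130696, x=cosφ1·sinφ2-sinφ1·cosφ2·cosΔλ=-0.95216185; θ=atan2(y, x)=178.7181° ≈ 178.7°
Leg 2: φ1=-0.9569274, φ2=1.1037654, Δφ=2.0606928, Δλ=-0.2047271 rad; a=sin²(Δφ/2)+cosφ1·cosφ2·sin²(Δλ/2)=0.7379753576; c=2·atan2(√a, √(1-a))=2.066841050; dist=6371·c=13167.844 ≈ 13167.8 km; running total=21201.7 km
Leg 2 bearing: y=sinΔλ·cosφ2=-0.09153321, x=cosφ1·sinφ2-sinφ1·cosφ2·cosΔλ=0.87469571; θ=atan2(y, x)=-5.9740° <0 so +360° → 354.0260° ≈ 354.0°
Leg 3: φ1=1.1037654, φ2=-0.1193491, Δφ=-1.2231145, Δλ=1.6544412 rad; a=sin²(Δφ/2)+cosφ1·cosφ2·sin²(Δλ/2)=0.5718318159; c=2·atan2(√a, √(1-a))=1.714958790; dist=6371·c=10926.002 ≈ 10926.0 km; running total=32127.7 km
Leg 3 bearing: y=sinΔλ·cosφ2=0.98941502, x=cosφ1·sinφ2-sinφ1·cosφ2·cosΔλ=0.02046163; θ=atan2(y, x)=88.8153° ≈ 88.8°
Leg 4: φ1=-0.1193491, φ2=-0.3028757, Δφ=-0.1835266, Δλ=-3.2345611 rad; a=sin²(Δφ/2)+cosφ1·cosφ2·sin²(Δλ/2)=0.9540434601; c=2·atan2(√a, √(1-a))=2.709489317; dist=6371·c=17262.156 ≈ 17262.2 km; running total=49389.9 km
Leg 4 bearing: y=sinΔλ·cosφ2=0.08860901, x=cosφ1·sinφ2-sinφ1·cosφ2·cosΔλ=-0.40930012; θ=atan2(y, x)=167.7846° ≈ 167.8°
Leg 5: φ1=-0.3028757, φ2=-0.5537040, Δφ=-0.2508282, Δλ=0.7547380 rad; a=sin²(Δφ/2)+cosφ1·cosφ2·sin²(Δλ/2)=0.1258771364; c=2·atan2(√a, √(1-a))=0.725382486; dist=6371·c=4621.412 ≈ 4621.4 km; running total=54011.3 km
Leg 5 bearing: y=sinΔλ·cosφ2=0.58273232, x=cosφ1·sinφ2-sinφ1·cosφ2·cosΔλ=-0.31709836; θ=atan2(y, x)=118.5532° ≈ 118.6°
Leg 6: φ1=-0.5537040, φ2=-1.2274237, Δφ=-0.6737198, Δλ=0.8549129 rad; a=sin²(Δφ/2)+cosφ1·cosφ2·sin²(Δλ/2)=0.1584602642; c=2·atan2(√a, √(1-a))=0.818825494; dist=6371·c=5216.737 ≈ 5216.7 km; running total=59228.0 km
Leg 6 bearing: y=sinΔλ·cosφ2=0.25401815, x=cosφ1·sinφ2-sinφ1·cosφ2·cosΔλ=-0.68474609; θ=atan2(y, x)=159.6468° ≈ 159.6°
Leg 7: φ1=-1.2274237, φ2=-0.6853873, Δφ=0.5420364, Δλ=-1.0714925 rad; a=sin²(Δφ/2)+cosφ1·cosφ2·sin²(Δλ/2)=0.1395901831; c=2·atan2(√a, √(1-a))=0.765812210; dist=6371·c=4878.990 ≈ 4879.0 km; running total=64107.0 km
Leg 7 bearing: y=sinΔλ·cosφ2=-0.67965980, x=cosφ1·sinφ2-sinφ1·cosφ2·cosΔλ=0.13594710; θ=atan2(y, x)=-78.6888° <0 so +360° → 281.3112° ≈ 281.3°

Leg 1: dist=8033.9 km, bearing=178.7°
Leg 2: dist=13167.8 km, bearing=354.0°
Leg 3: dist=10926.0 km, bearing=88.8°
Leg 4: dist=17262.2 km, bearing=167.8°
Leg 5: dist=4621.4 km, bearing=118.6°
Leg 6: dist=5216.7 km, bearing=159.6°
Leg 7: dist=4879.0 km, bearing=281.3°
Total: 64107.0 km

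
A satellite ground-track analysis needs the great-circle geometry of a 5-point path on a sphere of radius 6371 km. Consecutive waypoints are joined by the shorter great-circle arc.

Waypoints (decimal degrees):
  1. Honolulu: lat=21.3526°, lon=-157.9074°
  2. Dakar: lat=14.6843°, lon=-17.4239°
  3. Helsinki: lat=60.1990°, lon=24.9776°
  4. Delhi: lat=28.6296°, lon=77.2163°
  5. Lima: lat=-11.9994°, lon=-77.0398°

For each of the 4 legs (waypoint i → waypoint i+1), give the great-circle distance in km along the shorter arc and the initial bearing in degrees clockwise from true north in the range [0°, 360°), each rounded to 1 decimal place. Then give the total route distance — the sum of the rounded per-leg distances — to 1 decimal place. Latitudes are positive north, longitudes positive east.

Leg 1: φ1=0.3726732, φ2=0.2562894, Δφ=-0.1163838, Δλ=2.4518996 rad; a=sin²(Δφ/2)+cosφ1·cosφ2·sin²(Δλ/2)=0.8013607158; c=2·atan2(√a, √(1-a))=2.217703582; dist=6371·c=14128.990 ≈ 14129.0 km; running total=14129.0 km
Leg 1 bearing: y=sinΔλ·cosφ2=0.61551708, x=cosφ1·sinφ2-sinφ1·cosφ2·cosΔλ=0.50780468; θ=atan2(y, x)=50.4772° ≈ 50.5°
Leg 2: φ1=0.2562894, φ2=1.0506708, Δφ=0.7943814, Δλ=0.7400458 rad; a=sin²(Δφ/2)+cosφ1·cosφ2·sin²(Δλ/2)=0.2125107119; c=2·atan2(√a, √(1-a))=0.958218364; dist=6371·c=6104.809 ≈ 6104.8 km; running total=20233.8 km
Leg 2 bearing: y=sinΔλ·cosφ2=0.33513055, x=cosφ1·sinφ2-sinφ1·cosφ2·cosΔλ=0.74638271; θ=atan2(y, x)=24.1804° ≈ 24.2°
Leg 3: φ1=1.0506708, φ2=0.4996808, Δφ=-0.5509900, Δλ=0.9117373 rad; a=sin²(Δφ/2)+cosφ1·cosφ2·sin²(Δλ/2)=0.1585429212; c=2·atan2(√a, √(1-a))=0.819051821; dist=6371·c=5218.179 ≈ 5218.2 km; running total=25452.0 km
Leg 3 bearing: y=sinΔλ·cosφ2=0.69391036, x=cosφ1·sinφ2-sinφ1·cosφ2·cosΔλ=-0.22829075; θ=atan2(y, x)=108.2108° ≈ 108.2°
Leg 4: φ1=0.4996808, φ2=-0.2094290, Δφ=-0.7091098, Δλ=-2.6922768 rad; a=sin²(Δφ/2)+cosφ1·cosφ2·sin²(Δλ/2)=0.9364776794; c=2·atan2(√a, √(1-a))=2.632024736; dist=6371·c=16768.630 ≈ 16768.6 km; running total=42220.6 km
Leg 4 bearing: y=sinΔλ·cosφ2=-0.42485873, x=cosφ1·sinφ2-sinφ1·cosφ2·cosΔλ=0.23967478; θ=atan2(y, x)=-60.5714° <0 so +360° → 299.4286° ≈ 299.4°

Leg 1: dist=14129.0 km, bearing=50.5°
Leg 2: dist=6104.8 km, bearing=24.2°
Leg 3: dist=5218.2 km, bearing=108.2°
Leg 4: dist=16768.6 km, bearing=299.4°
Total: 42220.6 km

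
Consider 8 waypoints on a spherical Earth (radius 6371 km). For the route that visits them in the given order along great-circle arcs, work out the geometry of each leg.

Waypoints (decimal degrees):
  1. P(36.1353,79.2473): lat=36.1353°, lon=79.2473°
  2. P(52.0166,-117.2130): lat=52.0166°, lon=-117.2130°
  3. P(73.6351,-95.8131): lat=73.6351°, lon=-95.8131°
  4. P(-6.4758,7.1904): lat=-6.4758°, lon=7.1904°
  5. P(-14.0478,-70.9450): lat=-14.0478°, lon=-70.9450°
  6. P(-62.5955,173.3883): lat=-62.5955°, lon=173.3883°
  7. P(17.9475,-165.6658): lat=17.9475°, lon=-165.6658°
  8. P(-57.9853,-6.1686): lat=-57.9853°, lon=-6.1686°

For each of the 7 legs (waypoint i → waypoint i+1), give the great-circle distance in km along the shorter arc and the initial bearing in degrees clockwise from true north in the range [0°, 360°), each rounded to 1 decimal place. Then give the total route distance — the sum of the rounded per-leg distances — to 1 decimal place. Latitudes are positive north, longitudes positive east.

Leg 1: φ1=0.6306800, φ2=0.9078609, Δφ=0.2771810, Δλ=-3.4288791 rad; a=sin²(Δφ/2)+cosφ1·cosφ2·sin²(Δλ/2)=0.5059396436; c=2·atan2(√a, √(1-a))=1.582675893; dist=6371·c=10083.228 ≈ 10083.2 km; running total=10083.2 km
Leg 1 bearing: y=sinΔλ·cosφ2=0.17438354, x=cosφ1·sinφ2-sinφ1·cosφ2·cosΔλ=0.98460615; θ=atan2(y, x)=10.0435° ≈ 10.0°
Leg 2: φ1=0.9078609, φ2=1.2851749, Δφ=0.3773140, Δλ=0.3734987 rad; a=sin²(Δφ/2)+cosφ1·cosφ2·sin²(Δλ/2)=0.0411486378; c=2·atan2(√a, √(1-a))=0.408537710; dist=6371·c=2602.794 ≈ 2602.8 km; running total=12686.0 km
Leg 2 bearing: y=sinΔλ·cosφ2=0.10280493, x=cosφ1·sinφ2-sinφ1·cosφ2·cosΔλ=0.38373540; θ=atan2(y, x)=14.9977° ≈ 15.0°
Leg 3: φ1=1.2851749, φ2=-0.1130240, Δφ=-1.3981990, Δλ=1.7977502 rad; a=sin²(Δφ/2)+cosφ1·cosφ2·sin²(Δλ/2)=0.5856036925; c=2·atan2(√a, √(1-a))=1.742851345; dist=6371·c=11103.706 ≈ 11103.7 km; running total=23789.7 km
Leg 3 bearing: y=sinΔλ·cosφ2=0.96813952, x=cosφ1·sinφ2-sinφ1·cosφ2·cosΔλ=0.18273998; θ=atan2(y, x)=79.3110° ≈ 79.3°
Leg 4: φ1=-0.1130240, φ2=-0.2451804, Δφ=-0.1321563, Δλ=-1.3637200 rad; a=sin²(Δφ/2)+cosφ1·cosφ2·sin²(Δλ/2)=0.3872228281; c=2·atan2(√a, √(1-a))=1.343284321; dist=6371·c=8558.064 ≈ 8558.1 km; running total=32347.8 km
Leg 4 bearing: y=sinΔλ·cosφ2=-0.94936868, x=cosφ1·sinφ2-sinφ1·cosφ2·cosΔλ=-0.21868780; θ=atan2(y, x)=-102.9719° <0 so +360° → 257.0281° ≈ 257.0°
Leg 5: φ1=-0.2451804, φ2=-1.0924976, Δφ=-0.8473172, Δλ=4.2644206 rad; a=sin²(Δφ/2)+cosφ1·cosφ2·sin²(Δλ/2)=0.4889525273; c=2·atan2(√a, √(1-a))=1.548699583; dist=6371·c=9866.765 ≈ 9866.8 km; running total=42214.6 km
Leg 5 bearing: y=sinΔλ·cosφ2=-0.41485422, x=cosφ1·sinφ2-sinφ1·cosφ2·cosΔλ=-0.90961959; θ=atan2(y, x)=-155.4835° <0 so +360° → 204.5165° ≈ 204.5°
Leg 6: φ1=-1.0924976, φ2=0.3132430, Δφ=1.4057405, Δλ=-5.9176104 rad; a=sin²(Δφ/2)+cosφ1·cosφ2·sin²(Δλ/2)=0.4323139785; c=2·atan2(√a, √(1-a))=1.435007374; dist=6371·c=9142.432 ≈ 9142.4 km; running total=51357.0 km
Leg 6 bearing: y=sinΔλ·cosφ2=0.34009074, x=cosφ1·sinφ2-sinφ1·cosφ2·cosΔλ=0.93059803; θ=atan2(y, x)=20.0750° ≈ 20.1°
Leg 7: φ1=0.3132430, φ2=-1.0120344, Δφ=-1.3252774, Δλ=2.7837513 rad; a=sin²(Δφ/2)+cosφ1·cosφ2·sin²(Δλ/2)=0.8668364143; c=2·atan2(√a, √(1-a))=2.394507792; dist=6371·c=15255.409 ≈ 15255.4 km; running total=66612.4 km
Leg 7 bearing: y=sinΔλ·cosφ2=0.18568210, x=cosφ1·sinφ2-sinφ1·cosφ2·cosΔλ=-0.65364083; θ=atan2(y, x)=164.1416° ≈ 164.1°

Leg 1: dist=10083.2 km, bearing=10.0°
Leg 2: dist=2602.8 km, bearing=15.0°
Leg 3: dist=11103.7 km, bearing=79.3°
Leg 4: dist=8558.1 km, bearing=257.0°
Leg 5: dist=9866.8 km, bearing=204.5°
Leg 6: dist=9142.4 km, bearing=20.1°
Leg 7: dist=15255.4 km, bearing=164.1°
Total: 66612.4 km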